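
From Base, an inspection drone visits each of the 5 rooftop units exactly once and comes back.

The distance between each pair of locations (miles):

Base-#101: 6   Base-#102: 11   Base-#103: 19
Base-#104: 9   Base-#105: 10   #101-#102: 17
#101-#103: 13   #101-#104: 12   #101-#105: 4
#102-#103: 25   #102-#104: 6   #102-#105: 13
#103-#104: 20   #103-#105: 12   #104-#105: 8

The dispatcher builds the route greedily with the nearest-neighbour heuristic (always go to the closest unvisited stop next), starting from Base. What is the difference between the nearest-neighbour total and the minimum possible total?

Base: #101=6, #104=9, #105=10, #102=11, #103=19 ⇒ #101
#101: #105=4, #104=12, #103=13, #102=17 ⇒ #105
#105: #104=8, #103=12, #102=13 ⇒ #104
#104: #102=6, #103=20 ⇒ #102
#102: #103=25 ⇒ #103
NN route Base → #101 → #105 → #104 → #102 → #103 → Base costs 68.
Optimal: Base → #101 → #103 → #105 → #104 → #102 → Base costs 56 (by enumerating all 60 distinct tours).
Excess = 68 − 56 = 12.

Excess over optimum: 12 miles.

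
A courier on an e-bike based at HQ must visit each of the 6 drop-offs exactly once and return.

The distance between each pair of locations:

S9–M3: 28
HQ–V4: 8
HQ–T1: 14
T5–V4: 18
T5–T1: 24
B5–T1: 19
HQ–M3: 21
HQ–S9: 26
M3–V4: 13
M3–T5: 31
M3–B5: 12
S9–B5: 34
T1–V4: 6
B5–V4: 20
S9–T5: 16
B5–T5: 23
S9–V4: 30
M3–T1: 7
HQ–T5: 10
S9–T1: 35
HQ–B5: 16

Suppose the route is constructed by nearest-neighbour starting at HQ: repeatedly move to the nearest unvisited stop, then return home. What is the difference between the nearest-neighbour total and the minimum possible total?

HQ: V4=8, T5=10, T1=14, B5=16, M3=21, S9=26 ⇒ V4
V4: T1=6, M3=13, T5=18, B5=20, S9=30 ⇒ T1
T1: M3=7, B5=19, T5=24, S9=35 ⇒ M3
M3: B5=12, S9=28, T5=31 ⇒ B5
B5: T5=23, S9=34 ⇒ T5
T5: S9=16 ⇒ S9
NN route HQ → V4 → T1 → M3 → B5 → T5 → S9 → HQ costs 98.
Optimal: HQ → T5 → S9 → B5 → M3 → T1 → V4 → HQ costs 93 (by enumerating all 360 distinct tours).
Excess = 98 − 93 = 5.

The nearest-neighbour route is 5 longer than optimal.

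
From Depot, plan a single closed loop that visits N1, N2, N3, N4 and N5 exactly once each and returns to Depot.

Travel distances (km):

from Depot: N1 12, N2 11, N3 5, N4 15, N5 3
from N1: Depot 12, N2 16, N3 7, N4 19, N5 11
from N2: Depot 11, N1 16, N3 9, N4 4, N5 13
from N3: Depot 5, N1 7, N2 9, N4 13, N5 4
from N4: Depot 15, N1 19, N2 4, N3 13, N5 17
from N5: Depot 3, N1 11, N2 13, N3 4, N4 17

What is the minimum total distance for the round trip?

Shortest round trip = 48 km.

Depot→N1→N2→N3→N4→N5→Depot: 12+16+9+13+17+3 = 70
Depot→N1→N2→N3→N5→N4→Depot: 12+16+9+4+17+15 = 73
Depot→N1→N2→N4→N3→N5→Depot: 12+16+4+13+4+3 = 52
Depot→N1→N2→N4→N5→N3→Depot: 12+16+4+17+4+5 = 58
Depot→N1→N2→N5→N3→N4→Depot: 12+16+13+4+13+15 = 73
Depot→N1→N2→N5→N4→N3→Depot: 12+16+13+17+13+5 = 76
Depot→N1→N3→N2→N4→N5→Depot: 12+7+9+4+17+3 = 52
Depot→N1→N3→N2→N5→N4→Depot: 12+7+9+13+17+15 = 73
Depot→N1→N3→N4→N2→N5→Depot: 12+7+13+4+13+3 = 52
Depot→N1→N3→N4→N5→N2→Depot: 12+7+13+17+13+11 = 73
Depot→N1→N3→N5→N2→N4→Depot: 12+7+4+13+4+15 = 55
Depot→N1→N3→N5→N4→N2→Depot: 12+7+4+17+4+11 = 55
Depot→N1→N4→N2→N3→N5→Depot: 12+19+4+9+4+3 = 51
Depot→N1→N4→N2→N5→N3→Depot: 12+19+4+13+4+5 = 57
… (46 more)
Depot→N2→N4→N1→N3→N5→Depot: 11+4+19+7+4+3 = 48  ← best
The minimum is 48.
One optimal route: Depot → N2 → N4 → N1 → N3 → N5 → Depot (or its reverse).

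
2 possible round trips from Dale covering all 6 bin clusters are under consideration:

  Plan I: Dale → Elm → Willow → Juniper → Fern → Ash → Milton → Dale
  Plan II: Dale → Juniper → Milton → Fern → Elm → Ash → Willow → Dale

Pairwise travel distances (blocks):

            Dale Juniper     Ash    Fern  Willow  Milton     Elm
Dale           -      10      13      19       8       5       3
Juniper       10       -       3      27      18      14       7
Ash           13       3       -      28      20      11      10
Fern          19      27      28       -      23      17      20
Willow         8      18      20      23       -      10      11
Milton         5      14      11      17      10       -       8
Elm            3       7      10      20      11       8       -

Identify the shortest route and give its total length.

Plan I: 3 + 11 + 18 + 27 + 28 + 11 + 5 = 103
Plan II: 10 + 14 + 17 + 20 + 10 + 20 + 8 = 99

99 blocks — Plan II is the shortest.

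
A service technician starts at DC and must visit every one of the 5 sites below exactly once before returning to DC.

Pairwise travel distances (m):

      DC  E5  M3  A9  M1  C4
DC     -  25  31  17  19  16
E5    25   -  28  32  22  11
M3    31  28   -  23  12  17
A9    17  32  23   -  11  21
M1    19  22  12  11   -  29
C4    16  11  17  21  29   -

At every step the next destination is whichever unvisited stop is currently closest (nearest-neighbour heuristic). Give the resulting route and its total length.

DC → [C4:16 / A9:17 / M1:19 / E5:25 / M3:31] → C4 (16)
C4 → [E5:11 / M3:17 / A9:21 / M1:29] → E5 (11)
E5 → [M1:22 / M3:28 / A9:32] → M1 (22)
M1 → [A9:11 / M3:12] → A9 (11)
A9 → [M3:23] → M3 (23)
Return M3→DC: 31.
Total = 16 + 11 + 22 + 11 + 23 + 31 = 114.

Total distance 114 m via the nearest-neighbour route DC → C4 → E5 → M1 → A9 → M3 → DC.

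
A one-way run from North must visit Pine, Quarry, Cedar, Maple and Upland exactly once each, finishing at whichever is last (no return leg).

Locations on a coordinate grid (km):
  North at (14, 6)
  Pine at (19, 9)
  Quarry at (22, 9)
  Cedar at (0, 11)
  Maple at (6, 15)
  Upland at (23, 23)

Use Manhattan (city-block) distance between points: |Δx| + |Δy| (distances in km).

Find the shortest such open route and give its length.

Shortest open route: 61 km.

There are 5! = 120 possible orderings.
North → Pine → Quarry → Cedar → Maple → Upland: 8+3+24+10+25 = 70
North → Pine → Quarry → Cedar → Upland → Maple: 8+3+24+35+25 = 95
North → Pine → Quarry → Maple → Cedar → Upland: 8+3+22+10+35 = 78
North → Pine → Quarry → Maple → Upland → Cedar: 8+3+22+25+35 = 93
North → Pine → Quarry → Upland → Cedar → Maple: 8+3+15+35+10 = 71
North → Pine → Quarry → Upland → Maple → Cedar: 8+3+15+25+10 = 61
North → Pine → Cedar → Quarry → Maple → Upland: 8+21+24+22+25 = 100
North → Pine → Cedar → Quarry → Upland → Maple: 8+21+24+15+25 = 93
North → Pine → Cedar → Maple → Quarry → Upland: 8+21+10+22+15 = 76
North → Pine → Cedar → Maple → Upland → Quarry: 8+21+10+25+15 = 79
North → Pine → Cedar → Upland → Quarry → Maple: 8+21+35+15+22 = 101
North → Pine → Cedar → Upland → Maple → Quarry: 8+21+35+25+22 = 111
North → Pine → Maple → Quarry → Cedar → Upland: 8+19+22+24+35 = 108
North → Pine → Maple → Quarry → Upland → Cedar: 8+19+22+15+35 = 99
… (106 more)
The minimum is 61.
One shortest path: North → Pine → Quarry → Upland → Maple → Cedar.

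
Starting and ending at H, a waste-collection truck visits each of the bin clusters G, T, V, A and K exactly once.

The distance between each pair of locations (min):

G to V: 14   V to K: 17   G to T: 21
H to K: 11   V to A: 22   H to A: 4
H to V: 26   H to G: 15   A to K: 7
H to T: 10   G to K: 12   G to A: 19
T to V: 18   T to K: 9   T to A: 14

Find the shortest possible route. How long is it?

There are 60 distinct closed tours to check (reversals are equivalent).
H→G→T→V→A→K→H: 15+21+18+22+7+11 = 94
H→G→T→V→K→A→H: 15+21+18+17+7+4 = 82
H→G→T→A→V→K→H: 15+21+14+22+17+11 = 100
H→G→T→A→K→V→H: 15+21+14+7+17+26 = 100
H→G→T→K→V→A→H: 15+21+9+17+22+4 = 88
H→G→T→K→A→V→H: 15+21+9+7+22+26 = 100
H→G→V→T→A→K→H: 15+14+18+14+7+11 = 79
H→G→V→T→K→A→H: 15+14+18+9+7+4 = 67
H→G→V→A→T→K→H: 15+14+22+14+9+11 = 85
H→G→V→A→K→T→H: 15+14+22+7+9+10 = 77
H→G→V→K→T→A→H: 15+14+17+9+14+4 = 73
H→G→V→K→A→T→H: 15+14+17+7+14+10 = 77
H→G→A→T→V→K→H: 15+19+14+18+17+11 = 94
H→G→A→T→K→V→H: 15+19+14+9+17+26 = 100
… (46 more)
H→T→V→G→K→A→H: 10+18+14+12+7+4 = 65  ← best
The minimum is 65.
One optimal route: H → T → V → G → K → A → H (or its reverse).

Minimum total distance: 65 min.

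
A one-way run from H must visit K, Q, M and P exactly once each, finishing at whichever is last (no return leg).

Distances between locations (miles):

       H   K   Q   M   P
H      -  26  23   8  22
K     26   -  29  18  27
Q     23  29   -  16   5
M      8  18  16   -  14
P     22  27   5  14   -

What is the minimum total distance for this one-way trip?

There are 4! = 24 possible orderings.
H→K→Q→M→P: 26+29+16+14 = 85
H→K→Q→P→M: 26+29+5+14 = 74
H→K→M→Q→P: 26+18+16+5 = 65
H→K→M→P→Q: 26+18+14+5 = 63
H→K→P→Q→M: 26+27+5+16 = 74
H→K→P→M→Q: 26+27+14+16 = 83
H→Q→K→M→P: 23+29+18+14 = 84
H→Q→K→P→M: 23+29+27+14 = 93
H→Q→M→K→P: 23+16+18+27 = 84
H→Q→M→P→K: 23+16+14+27 = 80
H→Q→P→K→M: 23+5+27+18 = 73
H→Q→P→M→K: 23+5+14+18 = 60
H→M→K→Q→P: 8+18+29+5 = 60
H→M→K→P→Q: 8+18+27+5 = 58
… (10 more)
H→M→Q→P→K: 8+16+5+27 = 56  ← best
The minimum is 56.
One shortest path: H → M → Q → P → K.

Minimum one-way distance = 56 miles.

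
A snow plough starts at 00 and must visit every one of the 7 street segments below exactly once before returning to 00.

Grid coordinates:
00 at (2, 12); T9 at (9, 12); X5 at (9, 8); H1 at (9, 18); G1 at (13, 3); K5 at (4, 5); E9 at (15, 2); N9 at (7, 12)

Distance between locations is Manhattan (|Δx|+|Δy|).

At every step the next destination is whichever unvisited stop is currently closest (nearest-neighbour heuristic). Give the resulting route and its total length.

Nearest-neighbour total = 68; route 00 → N9 → T9 → X5 → K5 → G1 → E9 → H1 → 00.

00 → [N9:5 / T9:7 / K5:9 / X5:11 / H1:13 / G1:20 / E9:23] → N9 (5)
N9 → [T9:2 / X5:6 / H1:8 / K5:10 / G1:15 / E9:18] → T9 (2)
T9 → [X5:4 / H1:6 / K5:12 / G1:13 / E9:16] → X5 (4)
X5 → [K5:8 / G1:9 / H1:10 / E9:12] → K5 (8)
K5 → [G1:11 / E9:14 / H1:18] → G1 (11)
G1 → [E9:3 / H1:19] → E9 (3)
E9 → [H1:22] → H1 (22)
Return H1→00: 13.
Total = 5 + 2 + 4 + 8 + 11 + 3 + 22 + 13 = 68.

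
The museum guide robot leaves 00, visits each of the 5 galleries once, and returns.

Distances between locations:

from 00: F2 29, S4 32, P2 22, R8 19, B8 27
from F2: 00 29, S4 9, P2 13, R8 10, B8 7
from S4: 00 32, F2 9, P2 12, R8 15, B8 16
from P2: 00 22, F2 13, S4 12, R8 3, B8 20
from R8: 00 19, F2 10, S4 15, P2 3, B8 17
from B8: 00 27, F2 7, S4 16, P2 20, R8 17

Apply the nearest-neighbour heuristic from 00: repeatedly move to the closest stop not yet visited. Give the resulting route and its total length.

At 00 the remaining stops are R8 19, P2 22, B8 27, F2 29, S4 32; go to R8.
At R8 the remaining stops are P2 3, F2 10, S4 15, B8 17; go to P2.
At P2 the remaining stops are S4 12, F2 13, B8 20; go to S4.
At S4 the remaining stops are F2 9, B8 16; go to F2.
At F2 the remaining stops are B8 7; go to B8.
Return B8→00: 27.
Total = 19 + 3 + 12 + 9 + 7 + 27 = 77.

Nearest-neighbour total = 77; route 00 → R8 → P2 → S4 → F2 → B8 → 00.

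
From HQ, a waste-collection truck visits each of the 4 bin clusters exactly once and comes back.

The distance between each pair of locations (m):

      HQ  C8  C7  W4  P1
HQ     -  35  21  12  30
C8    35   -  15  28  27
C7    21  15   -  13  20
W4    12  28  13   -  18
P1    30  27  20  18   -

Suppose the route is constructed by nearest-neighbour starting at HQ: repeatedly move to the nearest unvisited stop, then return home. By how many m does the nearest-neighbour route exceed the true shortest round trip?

HQ: W4=12, C7=21, P1=30, C8=35 ⇒ W4
W4: C7=13, P1=18, C8=28 ⇒ C7
C7: C8=15, P1=20 ⇒ C8
C8: P1=27 ⇒ P1
NN route HQ → W4 → C7 → C8 → P1 → HQ costs 97.
Optimal: HQ → C7 → C8 → P1 → W4 → HQ costs 93 (by enumerating all 12 distinct tours).
Excess = 97 − 93 = 4.

Excess over optimum: 4 m.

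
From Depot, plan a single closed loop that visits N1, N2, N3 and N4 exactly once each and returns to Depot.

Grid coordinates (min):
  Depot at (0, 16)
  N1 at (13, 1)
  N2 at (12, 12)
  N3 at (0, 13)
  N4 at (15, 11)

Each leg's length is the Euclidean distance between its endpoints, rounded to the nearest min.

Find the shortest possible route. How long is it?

Shortest round trip = 47 min.

With 4 stops there are 4!/2 = 12 distinct round trips (a route and its reverse cost the same).
Depot→N1→N2→N3→N4→Depot: 20+11+12+15+16 = 74
Depot→N1→N2→N4→N3→Depot: 20+11+3+15+3 = 52
Depot→N1→N3→N2→N4→Depot: 20+18+12+3+16 = 69
Depot→N1→N3→N4→N2→Depot: 20+18+15+3+13 = 69
Depot→N1→N4→N2→N3→Depot: 20+10+3+12+3 = 48
Depot→N1→N4→N3→N2→Depot: 20+10+15+12+13 = 70
Depot→N2→N1→N3→N4→Depot: 13+11+18+15+16 = 73
Depot→N2→N1→N4→N3→Depot: 13+11+10+15+3 = 52
Depot→N2→N3→N1→N4→Depot: 13+12+18+10+16 = 69
Depot→N2→N4→N1→N3→Depot: 13+3+10+18+3 = 47
Depot→N3→N1→N2→N4→Depot: 3+18+11+3+16 = 51
Depot→N3→N2→N1→N4→Depot: 3+12+11+10+16 = 52
The minimum is 47.
One optimal route: Depot → N2 → N4 → N1 → N3 → Depot (or its reverse).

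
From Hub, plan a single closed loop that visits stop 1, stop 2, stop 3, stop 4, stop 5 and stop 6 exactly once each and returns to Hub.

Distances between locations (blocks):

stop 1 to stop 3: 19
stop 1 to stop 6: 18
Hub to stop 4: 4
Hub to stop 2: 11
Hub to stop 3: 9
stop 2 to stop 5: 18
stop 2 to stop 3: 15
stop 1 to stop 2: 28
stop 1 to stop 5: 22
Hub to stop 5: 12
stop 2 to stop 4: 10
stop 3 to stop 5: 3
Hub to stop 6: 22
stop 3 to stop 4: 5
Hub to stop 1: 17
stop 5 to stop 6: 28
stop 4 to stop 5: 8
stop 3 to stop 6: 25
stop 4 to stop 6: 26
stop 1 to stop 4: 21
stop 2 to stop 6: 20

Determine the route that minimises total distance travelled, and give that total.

Minimum total distance: 83 blocks.

There are 360 distinct closed tours to check (reversals are equivalent).
Hub-stop 1-stop 2-stop 3-stop 4-stop 5-stop 6-Hub: 17+28+15+5+8+28+22 = 123
Hub-stop 1-stop 2-stop 3-stop 4-stop 6-stop 5-Hub: 17+28+15+5+26+28+12 = 131
Hub-stop 1-stop 2-stop 3-stop 5-stop 4-stop 6-Hub: 17+28+15+3+8+26+22 = 119
Hub-stop 1-stop 2-stop 3-stop 5-stop 6-stop 4-Hub: 17+28+15+3+28+26+4 = 121
Hub-stop 1-stop 2-stop 3-stop 6-stop 4-stop 5-Hub: 17+28+15+25+26+8+12 = 131
Hub-stop 1-stop 2-stop 3-stop 6-stop 5-stop 4-Hub: 17+28+15+25+28+8+4 = 125
Hub-stop 1-stop 2-stop 4-stop 3-stop 5-stop 6-Hub: 17+28+10+5+3+28+22 = 113
Hub-stop 1-stop 2-stop 4-stop 3-stop 6-stop 5-Hub: 17+28+10+5+25+28+12 = 125
… (352 more)
Hub-stop 2-stop 6-stop 1-stop 3-stop 5-stop 4-Hub: 11+20+18+19+3+8+4 = 83  ← best
The minimum is 83.
One optimal route: Hub → stop 2 → stop 6 → stop 1 → stop 3 → stop 5 → stop 4 → Hub (or its reverse).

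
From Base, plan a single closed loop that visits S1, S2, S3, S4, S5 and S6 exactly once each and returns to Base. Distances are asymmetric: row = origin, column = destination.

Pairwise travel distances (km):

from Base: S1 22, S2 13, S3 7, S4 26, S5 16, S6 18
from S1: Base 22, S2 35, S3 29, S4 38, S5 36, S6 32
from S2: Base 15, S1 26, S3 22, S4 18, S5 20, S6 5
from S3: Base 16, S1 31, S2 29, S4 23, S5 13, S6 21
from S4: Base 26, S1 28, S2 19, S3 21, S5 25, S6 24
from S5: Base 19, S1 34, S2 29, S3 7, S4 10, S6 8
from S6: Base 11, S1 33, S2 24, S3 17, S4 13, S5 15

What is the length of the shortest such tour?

108 km — the shortest possible round trip.

Base-S1-S2-S3-S4-S5-S6-Base: 22+35+22+23+25+8+11 = 146
Base-S1-S2-S3-S4-S6-S5-Base: 22+35+22+23+24+15+19 = 160
Base-S1-S2-S3-S5-S4-S6-Base: 22+35+22+13+10+24+11 = 137
Base-S1-S2-S3-S5-S6-S4-Base: 22+35+22+13+8+13+26 = 139
Base-S1-S2-S3-S6-S4-S5-Base: 22+35+22+21+13+25+19 = 157
Base-S1-S2-S3-S6-S5-S4-Base: 22+35+22+21+15+10+26 = 151
Base-S1-S2-S4-S3-S5-S6-Base: 22+35+18+21+13+8+11 = 128
Base-S1-S2-S4-S3-S6-S5-Base: 22+35+18+21+21+15+19 = 151
… (712 more)
Base-S2-S6-S3-S5-S4-S1-Base: 13+5+17+13+10+28+22 = 108  ← best
The minimum is 108.
One optimal route: Base → S2 → S6 → S3 → S5 → S4 → S1 → Base.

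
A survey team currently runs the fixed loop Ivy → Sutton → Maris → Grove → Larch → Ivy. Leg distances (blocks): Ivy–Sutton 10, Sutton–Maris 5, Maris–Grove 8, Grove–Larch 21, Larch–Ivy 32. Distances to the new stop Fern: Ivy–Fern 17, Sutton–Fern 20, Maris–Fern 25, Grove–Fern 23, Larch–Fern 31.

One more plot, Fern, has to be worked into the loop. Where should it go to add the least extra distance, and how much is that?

Insertion cost between consecutive stops i–j is d(i,Fern) + d(Fern,j) − d(i,j):
  between Ivy and Sutton: 17 + 20 − 10 = 27
  between Sutton and Maris: 20 + 25 − 5 = 40
  between Maris and Grove: 25 + 23 − 8 = 40
  between Grove and Larch: 23 + 31 − 21 = 33
  between Larch and Ivy: 31 + 17 − 32 = 16
Cheapest insertion is between Larch and Ivy, adding 16.
New total = 76 + 16 = 92.

Adding 16 blocks by placing Fern on the Larch–Ivy leg.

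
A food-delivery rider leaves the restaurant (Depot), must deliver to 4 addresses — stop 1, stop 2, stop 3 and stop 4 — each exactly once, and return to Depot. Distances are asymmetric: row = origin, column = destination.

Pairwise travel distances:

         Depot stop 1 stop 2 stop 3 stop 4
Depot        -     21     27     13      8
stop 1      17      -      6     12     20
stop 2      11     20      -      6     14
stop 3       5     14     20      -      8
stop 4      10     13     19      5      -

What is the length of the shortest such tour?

Minimum total distance: 38.

Depot→stop 1→stop 2→stop 3→stop 4→Depot: 21+6+6+8+10 = 51
Depot→stop 1→stop 2→stop 4→stop 3→Depot: 21+6+14+5+5 = 51
Depot→stop 1→stop 3→stop 2→stop 4→Depot: 21+12+20+14+10 = 77
Depot→stop 1→stop 3→stop 4→stop 2→Depot: 21+12+8+19+11 = 71
Depot→stop 1→stop 4→stop 2→stop 3→Depot: 21+20+19+6+5 = 71
Depot→stop 1→stop 4→stop 3→stop 2→Depot: 21+20+5+20+11 = 77
Depot→stop 2→stop 1→stop 3→stop 4→Depot: 27+20+12+8+10 = 77
Depot→stop 2→stop 1→stop 4→stop 3→Depot: 27+20+20+5+5 = 77
Depot→stop 2→stop 3→stop 1→stop 4→Depot: 27+6+14+20+10 = 77
Depot→stop 2→stop 3→stop 4→stop 1→Depot: 27+6+8+13+17 = 71
Depot→stop 2→stop 4→stop 1→stop 3→Depot: 27+14+13+12+5 = 71
Depot→stop 2→stop 4→stop 3→stop 1→Depot: 27+14+5+14+17 = 77
Depot→stop 3→stop 1→stop 2→stop 4→Depot: 13+14+6+14+10 = 57
Depot→stop 3→stop 1→stop 4→stop 2→Depot: 13+14+20+19+11 = 77
… (10 more)
Depot→stop 4→stop 1→stop 2→stop 3→Depot: 8+13+6+6+5 = 38  ← best
The minimum is 38.
One optimal route: Depot → stop 4 → stop 1 → stop 2 → stop 3 → Depot.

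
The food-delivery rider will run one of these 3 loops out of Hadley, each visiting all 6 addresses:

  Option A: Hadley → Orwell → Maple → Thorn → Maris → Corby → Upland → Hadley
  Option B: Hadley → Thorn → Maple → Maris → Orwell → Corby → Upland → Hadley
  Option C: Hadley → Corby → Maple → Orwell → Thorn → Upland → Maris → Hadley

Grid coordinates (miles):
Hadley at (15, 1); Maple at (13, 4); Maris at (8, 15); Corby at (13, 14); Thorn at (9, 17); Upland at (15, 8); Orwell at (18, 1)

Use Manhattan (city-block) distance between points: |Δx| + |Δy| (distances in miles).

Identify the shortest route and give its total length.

Option A: 3 + 8 + 17 + 3 + 6 + 8 + 7 = 52
Option B: 22 + 17 + 16 + 24 + 18 + 8 + 7 = 112
Option C: 15 + 10 + 8 + 25 + 15 + 14 + 21 = 108

Shortest is Option A, total 52 miles.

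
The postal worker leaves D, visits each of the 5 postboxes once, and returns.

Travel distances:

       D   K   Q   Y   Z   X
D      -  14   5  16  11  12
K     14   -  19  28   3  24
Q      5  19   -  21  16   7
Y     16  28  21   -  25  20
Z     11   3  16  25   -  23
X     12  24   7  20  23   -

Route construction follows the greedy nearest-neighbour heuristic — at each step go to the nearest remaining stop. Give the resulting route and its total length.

From D: distances to unvisited — Q=5, Z=11, X=12, K=14, Y=16. Nearest is Q (5).
From Q: distances to unvisited — X=7, Z=16, K=19, Y=21. Nearest is X (7).
From X: distances to unvisited — Y=20, Z=23, K=24. Nearest is Y (20).
From Y: distances to unvisited — Z=25, K=28. Nearest is Z (25).
From Z: distances to unvisited — K=3. Nearest is K (3).
Return K→D: 14.
Total = 5 + 7 + 20 + 25 + 3 + 14 = 74.

Nearest-neighbour total = 74; route D → Q → X → Y → Z → K → D.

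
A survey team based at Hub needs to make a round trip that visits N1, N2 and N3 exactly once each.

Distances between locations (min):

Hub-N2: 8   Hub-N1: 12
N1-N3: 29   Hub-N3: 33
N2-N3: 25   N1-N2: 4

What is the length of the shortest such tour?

Hub→N1→N2→N3→Hub: 12+4+25+33 = 74
Hub→N1→N3→N2→Hub: 12+29+25+8 = 74
Hub→N2→N1→N3→Hub: 8+4+29+33 = 74
The minimum is 74.
One optimal route: Hub → N1 → N2 → N3 → Hub (or its reverse).

Minimum total distance: 74 min.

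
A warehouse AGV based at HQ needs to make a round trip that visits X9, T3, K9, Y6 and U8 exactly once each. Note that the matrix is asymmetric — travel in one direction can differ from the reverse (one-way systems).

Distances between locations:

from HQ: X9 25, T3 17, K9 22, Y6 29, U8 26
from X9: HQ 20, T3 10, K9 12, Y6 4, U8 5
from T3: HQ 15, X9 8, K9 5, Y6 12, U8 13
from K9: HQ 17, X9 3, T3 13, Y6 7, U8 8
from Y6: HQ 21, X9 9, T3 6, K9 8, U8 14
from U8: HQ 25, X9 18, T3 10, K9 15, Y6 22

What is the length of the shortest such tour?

68 — the shortest possible round trip.

HQ→X9→T3→K9→Y6→U8→HQ: 25+10+5+7+14+25 = 86
HQ→X9→T3→K9→U8→Y6→HQ: 25+10+5+8+22+21 = 91
HQ→X9→T3→Y6→K9→U8→HQ: 25+10+12+8+8+25 = 88
HQ→X9→T3→Y6→U8→K9→HQ: 25+10+12+14+15+17 = 93
HQ→X9→T3→U8→K9→Y6→HQ: 25+10+13+15+7+21 = 91
HQ→X9→T3→U8→Y6→K9→HQ: 25+10+13+22+8+17 = 95
HQ→X9→K9→T3→Y6→U8→HQ: 25+12+13+12+14+25 = 101
HQ→X9→K9→T3→U8→Y6→HQ: 25+12+13+13+22+21 = 106
HQ→X9→K9→Y6→T3→U8→HQ: 25+12+7+6+13+25 = 88
HQ→X9→K9→Y6→U8→T3→HQ: 25+12+7+14+10+15 = 83
HQ→X9→K9→U8→T3→Y6→HQ: 25+12+8+10+12+21 = 88
HQ→X9→K9→U8→Y6→T3→HQ: 25+12+8+22+6+15 = 88
HQ→X9→Y6→T3→K9→U8→HQ: 25+4+6+5+8+25 = 73
HQ→X9→Y6→T3→U8→K9→HQ: 25+4+6+13+15+17 = 80
… (106 more)
HQ→T3→K9→X9→Y6→U8→HQ: 17+5+3+4+14+25 = 68  ← best
The minimum is 68.
One optimal route: HQ → T3 → K9 → X9 → Y6 → U8 → HQ.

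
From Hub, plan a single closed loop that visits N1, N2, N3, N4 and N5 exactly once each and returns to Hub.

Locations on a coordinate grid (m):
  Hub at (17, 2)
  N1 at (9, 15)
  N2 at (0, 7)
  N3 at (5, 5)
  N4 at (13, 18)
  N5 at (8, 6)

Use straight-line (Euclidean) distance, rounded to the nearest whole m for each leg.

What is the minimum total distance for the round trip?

51 m — the shortest possible round trip.

With 5 stops there are 5!/2 = 60 distinct round trips (a route and its reverse cost the same).
Hub → N1 → N2 → N3 → N4 → N5 → Hub: 15+12+5+15+13+10 = 70
Hub → N1 → N2 → N3 → N5 → N4 → Hub: 15+12+5+3+13+16 = 64
Hub → N1 → N2 → N4 → N3 → N5 → Hub: 15+12+17+15+3+10 = 72
Hub → N1 → N2 → N4 → N5 → N3 → Hub: 15+12+17+13+3+12 = 72
Hub → N1 → N2 → N5 → N3 → N4 → Hub: 15+12+8+3+15+16 = 69
Hub → N1 → N2 → N5 → N4 → N3 → Hub: 15+12+8+13+15+12 = 75
Hub → N1 → N3 → N2 → N4 → N5 → Hub: 15+11+5+17+13+10 = 71
Hub → N1 → N3 → N2 → N5 → N4 → Hub: 15+11+5+8+13+16 = 68
Hub → N1 → N3 → N4 → N2 → N5 → Hub: 15+11+15+17+8+10 = 76
Hub → N1 → N3 → N4 → N5 → N2 → Hub: 15+11+15+13+8+18 = 80
Hub → N1 → N3 → N5 → N2 → N4 → Hub: 15+11+3+8+17+16 = 70
Hub → N1 → N3 → N5 → N4 → N2 → Hub: 15+11+3+13+17+18 = 77
Hub → N1 → N4 → N2 → N3 → N5 → Hub: 15+5+17+5+3+10 = 55
Hub → N1 → N4 → N2 → N5 → N3 → Hub: 15+5+17+8+3+12 = 60
… (46 more)
Hub → N4 → N1 → N2 → N3 → N5 → Hub: 16+5+12+5+3+10 = 51  ← best
The minimum is 51.
One optimal route: Hub → N4 → N1 → N2 → N3 → N5 → Hub (or its reverse).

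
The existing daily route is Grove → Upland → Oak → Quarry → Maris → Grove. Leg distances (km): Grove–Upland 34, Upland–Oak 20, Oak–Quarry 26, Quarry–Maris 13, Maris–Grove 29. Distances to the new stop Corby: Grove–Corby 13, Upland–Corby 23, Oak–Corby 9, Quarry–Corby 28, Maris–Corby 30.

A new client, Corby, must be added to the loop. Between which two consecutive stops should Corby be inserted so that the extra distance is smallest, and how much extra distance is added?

Insertion cost between consecutive stops i–j is d(i,Corby) + d(Corby,j) − d(i,j):
  between Grove and Upland: 13 + 23 − 34 = 2
  between Upland and Oak: 23 + 9 − 20 = 12
  between Oak and Quarry: 9 + 28 − 26 = 11
  between Quarry and Maris: 28 + 30 − 13 = 45
  between Maris and Grove: 30 + 13 − 29 = 14
Cheapest insertion is between Grove and Upland, adding 2.
New total = 122 + 2 = 124.

Adding 2 km by placing Corby on the Grove–Upland leg.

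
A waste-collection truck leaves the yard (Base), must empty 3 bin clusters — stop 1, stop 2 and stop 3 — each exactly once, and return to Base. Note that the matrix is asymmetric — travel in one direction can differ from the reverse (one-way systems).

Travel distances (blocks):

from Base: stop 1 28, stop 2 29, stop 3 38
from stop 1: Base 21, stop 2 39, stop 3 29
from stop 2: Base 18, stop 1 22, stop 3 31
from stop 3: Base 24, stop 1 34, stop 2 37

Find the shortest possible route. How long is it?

Base→stop 1→stop 2→stop 3→Base: 28+39+31+24 = 122
Base→stop 1→stop 3→stop 2→Base: 28+29+37+18 = 112
Base→stop 2→stop 1→stop 3→Base: 29+22+29+24 = 104
Base→stop 2→stop 3→stop 1→Base: 29+31+34+21 = 115
Base→stop 3→stop 1→stop 2→Base: 38+34+39+18 = 129
Base→stop 3→stop 2→stop 1→Base: 38+37+22+21 = 118
The minimum is 104.
One optimal route: Base → stop 2 → stop 1 → stop 3 → Base.

Shortest round trip = 104 blocks.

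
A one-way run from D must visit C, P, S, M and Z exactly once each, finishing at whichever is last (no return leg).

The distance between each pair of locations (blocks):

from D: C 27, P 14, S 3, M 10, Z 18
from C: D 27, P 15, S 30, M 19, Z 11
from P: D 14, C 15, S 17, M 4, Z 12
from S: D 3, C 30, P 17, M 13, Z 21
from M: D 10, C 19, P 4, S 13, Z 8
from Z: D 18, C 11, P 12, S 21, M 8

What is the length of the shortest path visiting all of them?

43 blocks — the minimum one-way total.

There are 5! = 120 possible orderings.
D → C → P → S → M → Z: 27+15+17+13+8 = 80
D → C → P → S → Z → M: 27+15+17+21+8 = 88
D → C → P → M → S → Z: 27+15+4+13+21 = 80
D → C → P → M → Z → S: 27+15+4+8+21 = 75
D → C → P → Z → S → M: 27+15+12+21+13 = 88
D → C → P → Z → M → S: 27+15+12+8+13 = 75
D → C → S → P → M → Z: 27+30+17+4+8 = 86
D → C → S → P → Z → M: 27+30+17+12+8 = 94
D → C → S → M → P → Z: 27+30+13+4+12 = 86
D → C → S → M → Z → P: 27+30+13+8+12 = 90
D → C → S → Z → P → M: 27+30+21+12+4 = 94
D → C → S → Z → M → P: 27+30+21+8+4 = 90
D → C → M → P → S → Z: 27+19+4+17+21 = 88
D → C → M → P → Z → S: 27+19+4+12+21 = 83
… (106 more)
D → S → P → M → Z → C: 3+17+4+8+11 = 43  ← best
The minimum is 43.
One shortest path: D → S → P → M → Z → C.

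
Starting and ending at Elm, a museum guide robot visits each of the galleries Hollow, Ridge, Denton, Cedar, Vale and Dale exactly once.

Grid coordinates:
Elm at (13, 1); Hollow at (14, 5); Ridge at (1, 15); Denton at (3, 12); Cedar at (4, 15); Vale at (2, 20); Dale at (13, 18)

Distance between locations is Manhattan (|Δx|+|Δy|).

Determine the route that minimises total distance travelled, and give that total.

With 6 stops there are 6!/2 = 360 distinct round trips (a route and its reverse cost the same).
Elm→Hollow→Ridge→Denton→Cedar→Vale→Dale→Elm: 5+23+5+4+7+13+17 = 74
Elm→Hollow→Ridge→Denton→Cedar→Dale→Vale→Elm: 5+23+5+4+12+13+30 = 92
Elm→Hollow→Ridge→Denton→Vale→Cedar→Dale→Elm: 5+23+5+9+7+12+17 = 78
Elm→Hollow→Ridge→Denton→Vale→Dale→Cedar→Elm: 5+23+5+9+13+12+23 = 90
Elm→Hollow→Ridge→Denton→Dale→Cedar→Vale→Elm: 5+23+5+16+12+7+30 = 98
Elm→Hollow→Ridge→Denton→Dale→Vale→Cedar→Elm: 5+23+5+16+13+7+23 = 92
Elm→Hollow→Ridge→Cedar→Denton→Vale→Dale→Elm: 5+23+3+4+9+13+17 = 74
Elm→Hollow→Ridge→Cedar→Denton→Dale→Vale→Elm: 5+23+3+4+16+13+30 = 94
… (352 more)
Elm→Hollow→Denton→Cedar→Ridge→Vale→Dale→Elm: 5+18+4+3+6+13+17 = 66  ← best
The minimum is 66.
One optimal route: Elm → Hollow → Denton → Cedar → Ridge → Vale → Dale → Elm (or its reverse).

Shortest round trip = 66.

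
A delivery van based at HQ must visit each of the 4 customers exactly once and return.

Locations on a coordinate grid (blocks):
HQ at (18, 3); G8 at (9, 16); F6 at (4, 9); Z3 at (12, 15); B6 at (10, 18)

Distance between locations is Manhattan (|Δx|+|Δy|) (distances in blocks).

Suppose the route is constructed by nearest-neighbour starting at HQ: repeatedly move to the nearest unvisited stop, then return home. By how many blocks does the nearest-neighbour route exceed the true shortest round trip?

HQ: Z3=18, F6=20, G8=22, B6=23 ⇒ Z3
Z3: G8=4, B6=5, F6=14 ⇒ G8
G8: B6=3, F6=12 ⇒ B6
B6: F6=15 ⇒ F6
NN route HQ → Z3 → G8 → B6 → F6 → HQ costs 60.
Optimal: HQ → F6 → G8 → B6 → Z3 → HQ costs 58 (by enumerating all 12 distinct tours).
Excess = 60 − 58 = 2.

2 blocks longer than the optimal tour.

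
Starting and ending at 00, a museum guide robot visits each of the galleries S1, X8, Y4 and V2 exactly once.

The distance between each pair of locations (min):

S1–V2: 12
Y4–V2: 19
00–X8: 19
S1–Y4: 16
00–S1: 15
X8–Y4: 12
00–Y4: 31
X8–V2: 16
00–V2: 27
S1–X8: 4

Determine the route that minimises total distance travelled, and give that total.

Shortest round trip = 77 min.

With 4 stops there are 4!/2 = 12 distinct round trips (a route and its reverse cost the same).
00 → S1 → X8 → Y4 → V2 → 00: 15+4+12+19+27 = 77
00 → S1 → X8 → V2 → Y4 → 00: 15+4+16+19+31 = 85
00 → S1 → Y4 → X8 → V2 → 00: 15+16+12+16+27 = 86
00 → S1 → Y4 → V2 → X8 → 00: 15+16+19+16+19 = 85
00 → S1 → V2 → X8 → Y4 → 00: 15+12+16+12+31 = 86
00 → S1 → V2 → Y4 → X8 → 00: 15+12+19+12+19 = 77
00 → X8 → S1 → Y4 → V2 → 00: 19+4+16+19+27 = 85
00 → X8 → S1 → V2 → Y4 → 00: 19+4+12+19+31 = 85
00 → X8 → Y4 → S1 → V2 → 00: 19+12+16+12+27 = 86
00 → X8 → V2 → S1 → Y4 → 00: 19+16+12+16+31 = 94
00 → Y4 → S1 → X8 → V2 → 00: 31+16+4+16+27 = 94
00 → Y4 → X8 → S1 → V2 → 00: 31+12+4+12+27 = 86
The minimum is 77.
One optimal route: 00 → S1 → X8 → Y4 → V2 → 00 (or its reverse).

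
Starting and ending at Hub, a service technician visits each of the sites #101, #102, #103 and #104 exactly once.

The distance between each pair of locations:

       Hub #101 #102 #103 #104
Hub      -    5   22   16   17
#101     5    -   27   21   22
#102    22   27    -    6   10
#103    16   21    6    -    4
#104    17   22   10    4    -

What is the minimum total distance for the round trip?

Shortest round trip = 59.

With 4 stops there are 4!/2 = 12 distinct round trips (a route and its reverse cost the same).
Hub-#101-#102-#103-#104-Hub: 5+27+6+4+17 = 59
Hub-#101-#102-#104-#103-Hub: 5+27+10+4+16 = 62
Hub-#101-#103-#102-#104-Hub: 5+21+6+10+17 = 59
Hub-#101-#103-#104-#102-Hub: 5+21+4+10+22 = 62
Hub-#101-#104-#102-#103-Hub: 5+22+10+6+16 = 59
Hub-#101-#104-#103-#102-Hub: 5+22+4+6+22 = 59
Hub-#102-#101-#103-#104-Hub: 22+27+21+4+17 = 91
Hub-#102-#101-#104-#103-Hub: 22+27+22+4+16 = 91
Hub-#102-#103-#101-#104-Hub: 22+6+21+22+17 = 88
Hub-#102-#104-#101-#103-Hub: 22+10+22+21+16 = 91
Hub-#103-#101-#102-#104-Hub: 16+21+27+10+17 = 91
Hub-#103-#102-#101-#104-Hub: 16+6+27+22+17 = 88
The minimum is 59.
One optimal route: Hub → #101 → #102 → #103 → #104 → Hub (or its reverse).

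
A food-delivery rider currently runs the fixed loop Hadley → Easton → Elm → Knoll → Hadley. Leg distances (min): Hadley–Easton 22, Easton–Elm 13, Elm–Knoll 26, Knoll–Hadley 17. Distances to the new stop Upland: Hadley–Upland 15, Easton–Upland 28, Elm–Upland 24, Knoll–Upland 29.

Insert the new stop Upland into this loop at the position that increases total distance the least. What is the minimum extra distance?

Insertion cost between consecutive stops i–j is d(i,Upland) + d(Upland,j) − d(i,j):
  between Hadley and Easton: 15 + 28 − 22 = 21
  between Easton and Elm: 28 + 24 − 13 = 39
  between Elm and Knoll: 24 + 29 − 26 = 27
  between Knoll and Hadley: 29 + 15 − 17 = 27
Cheapest insertion is between Hadley and Easton, adding 21.
New total = 78 + 21 = 99.

+21 min — insert Upland between Hadley and Easton.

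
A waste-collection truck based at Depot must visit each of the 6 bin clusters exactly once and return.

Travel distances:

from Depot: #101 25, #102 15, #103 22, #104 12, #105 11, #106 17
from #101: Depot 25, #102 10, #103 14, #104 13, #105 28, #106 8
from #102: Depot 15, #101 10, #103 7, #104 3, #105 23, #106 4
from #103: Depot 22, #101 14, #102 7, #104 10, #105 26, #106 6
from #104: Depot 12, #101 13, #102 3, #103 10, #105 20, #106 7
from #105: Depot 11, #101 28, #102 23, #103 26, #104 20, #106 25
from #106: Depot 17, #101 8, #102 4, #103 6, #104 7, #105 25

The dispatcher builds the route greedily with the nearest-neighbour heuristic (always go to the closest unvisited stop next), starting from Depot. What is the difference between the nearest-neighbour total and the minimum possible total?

The nearest-neighbour route is 8 longer than optimal.

From Depot: #105=11, #104=12, #102=15, #106=17, #103=22, #101=25 → choose #105 (11).
From #105: #104=20, #102=23, #106=25, #103=26, #101=28 → choose #104 (20).
From #104: #102=3, #106=7, #103=10, #101=13 → choose #102 (3).
From #102: #106=4, #103=7, #101=10 → choose #106 (4).
From #106: #103=6, #101=8 → choose #103 (6).
From #103: #101=14 → choose #101 (14).
NN route Depot → #105 → #104 → #102 → #106 → #103 → #101 → Depot costs 83.
Optimal: Depot → #104 → #102 → #103 → #106 → #101 → #105 → Depot costs 75 (by enumerating all 360 distinct tours).
Excess = 83 − 75 = 8.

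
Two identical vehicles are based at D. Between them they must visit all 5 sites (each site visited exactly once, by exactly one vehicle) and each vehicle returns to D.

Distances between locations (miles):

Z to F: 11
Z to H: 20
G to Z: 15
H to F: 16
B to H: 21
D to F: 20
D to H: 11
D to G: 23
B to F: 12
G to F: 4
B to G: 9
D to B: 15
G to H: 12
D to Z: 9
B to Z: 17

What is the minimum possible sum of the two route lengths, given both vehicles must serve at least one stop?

There are 2^4 − 1 = 15 ways to divide the 5 stops into two non-empty groups. For each, the best each vehicle can do is its own shortest tour through its group:
  {B} + {G, Z, H, F}: 30 + 47 = 77
  {G} + {B, Z, H, F}: 46 + 64 = 110
  {B, G} + {Z, H, F}: 47 + 47 = 94
  {Z} + {B, G, H, F}: 18 + 54 = 72
  {B, Z} + {G, H, F}: 41 + 47 = 88
  {G, Z} + {B, H, F}: 47 + 54 = 101
  … (15 splits in total)
  {H} + {B, G, Z, F}: 22 + 48 = 70  ← best
Best: vehicle 1 D → H → D = 22; vehicle 2 D → B → G → F → Z → D = 48; combined 70.

Minimum combined distance: 70 miles.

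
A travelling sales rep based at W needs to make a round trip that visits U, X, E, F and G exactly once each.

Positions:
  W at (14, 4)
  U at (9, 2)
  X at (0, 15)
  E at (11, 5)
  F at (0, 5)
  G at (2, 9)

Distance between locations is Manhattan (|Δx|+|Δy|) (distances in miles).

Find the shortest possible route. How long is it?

Shortest round trip = 54 miles.

With 5 stops there are 5!/2 = 60 distinct round trips (a route and its reverse cost the same).
W - U - X - E - F - G - W: 7+22+21+11+6+17 = 84
W - U - X - E - G - F - W: 7+22+21+13+6+15 = 84
W - U - X - F - E - G - W: 7+22+10+11+13+17 = 80
W - U - X - F - G - E - W: 7+22+10+6+13+4 = 62
W - U - X - G - E - F - W: 7+22+8+13+11+15 = 76
W - U - X - G - F - E - W: 7+22+8+6+11+4 = 58
W - U - E - X - F - G - W: 7+5+21+10+6+17 = 66
W - U - E - X - G - F - W: 7+5+21+8+6+15 = 62
W - U - E - F - X - G - W: 7+5+11+10+8+17 = 58
W - U - E - F - G - X - W: 7+5+11+6+8+25 = 62
W - U - E - G - X - F - W: 7+5+13+8+10+15 = 58
W - U - E - G - F - X - W: 7+5+13+6+10+25 = 66
W - U - F - X - E - G - W: 7+12+10+21+13+17 = 80
W - U - F - X - G - E - W: 7+12+10+8+13+4 = 54
… (46 more)
The minimum is 54.
One optimal route: W → U → F → X → G → E → W (or its reverse).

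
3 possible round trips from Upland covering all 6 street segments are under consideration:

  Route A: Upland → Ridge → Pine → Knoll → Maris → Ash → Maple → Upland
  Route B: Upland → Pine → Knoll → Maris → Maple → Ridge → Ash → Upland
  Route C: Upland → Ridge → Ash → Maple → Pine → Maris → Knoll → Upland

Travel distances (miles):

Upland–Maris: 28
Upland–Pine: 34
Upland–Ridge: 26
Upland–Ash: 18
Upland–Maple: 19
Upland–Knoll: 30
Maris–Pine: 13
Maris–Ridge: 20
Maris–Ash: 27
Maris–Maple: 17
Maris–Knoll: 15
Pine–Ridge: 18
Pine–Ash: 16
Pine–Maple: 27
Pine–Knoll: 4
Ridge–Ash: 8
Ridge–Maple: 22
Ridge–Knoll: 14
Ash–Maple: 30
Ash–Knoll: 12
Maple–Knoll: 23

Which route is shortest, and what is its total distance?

118 miles — Route B is the shortest.

Route A: 26 + 18 + 4 + 15 + 27 + 30 + 19 = 139
Route B: 34 + 4 + 15 + 17 + 22 + 8 + 18 = 118
Route C: 26 + 8 + 30 + 27 + 13 + 15 + 30 = 149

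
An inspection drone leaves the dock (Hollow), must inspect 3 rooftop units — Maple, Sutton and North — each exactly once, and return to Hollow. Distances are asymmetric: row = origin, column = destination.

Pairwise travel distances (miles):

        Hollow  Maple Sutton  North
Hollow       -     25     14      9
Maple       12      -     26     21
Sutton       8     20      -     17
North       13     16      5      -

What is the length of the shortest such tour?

46 miles — the shortest possible round trip.

Hollow → Maple → Sutton → North → Hollow: 25+26+17+13 = 81
Hollow → Maple → North → Sutton → Hollow: 25+21+5+8 = 59
Hollow → Sutton → Maple → North → Hollow: 14+20+21+13 = 68
Hollow → Sutton → North → Maple → Hollow: 14+17+16+12 = 59
Hollow → North → Maple → Sutton → Hollow: 9+16+26+8 = 59
Hollow → North → Sutton → Maple → Hollow: 9+5+20+12 = 46
The minimum is 46.
One optimal route: Hollow → North → Sutton → Maple → Hollow.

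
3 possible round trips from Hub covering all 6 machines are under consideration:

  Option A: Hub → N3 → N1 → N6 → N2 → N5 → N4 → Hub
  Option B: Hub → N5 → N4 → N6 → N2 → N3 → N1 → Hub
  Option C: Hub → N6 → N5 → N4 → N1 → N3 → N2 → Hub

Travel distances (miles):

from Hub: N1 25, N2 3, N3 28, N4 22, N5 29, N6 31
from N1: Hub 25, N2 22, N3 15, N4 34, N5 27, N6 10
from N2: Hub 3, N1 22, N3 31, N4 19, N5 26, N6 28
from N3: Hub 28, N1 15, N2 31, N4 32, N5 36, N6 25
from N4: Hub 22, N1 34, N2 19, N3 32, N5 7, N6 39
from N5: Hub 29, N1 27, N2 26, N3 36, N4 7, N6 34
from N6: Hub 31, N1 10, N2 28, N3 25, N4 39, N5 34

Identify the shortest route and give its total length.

Option A: 28 + 15 + 10 + 28 + 26 + 7 + 22 = 136
Option B: 29 + 7 + 39 + 28 + 31 + 15 + 25 = 174
Option C: 31 + 34 + 7 + 34 + 15 + 31 + 3 = 155

136 miles — Option A is the shortest.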